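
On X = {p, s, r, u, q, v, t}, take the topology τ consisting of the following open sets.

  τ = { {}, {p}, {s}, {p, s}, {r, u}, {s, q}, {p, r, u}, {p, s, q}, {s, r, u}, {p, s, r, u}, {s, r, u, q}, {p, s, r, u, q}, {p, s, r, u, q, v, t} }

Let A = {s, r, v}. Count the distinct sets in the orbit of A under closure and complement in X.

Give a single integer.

12

X∖A={p, u, q, t}, int(X∖A)={p}, hence cl(A)={s, r, u, q, v, t}
Orbit (k=closure, c=complement):
  1. A     = {s, r, v}
  2. kA    = {s, r, u, q, v, t}
  3. cA    = {p, u, q, t}
  4. ckA   = {p}
  5. kcA   = {p, r, u, q, v, t}
  6. kckA  = {p, v, t}
  7. ckcA  = {s}
  8. ckckA = {s, r, u, q}
  9. kckcA = {s, q, v, t}
  10. ckckcA = {p, r, u}
  11. kckckcA = {p, r, u, v, t}
  12. ckckckcA = {s, q}
(closed under both — stop)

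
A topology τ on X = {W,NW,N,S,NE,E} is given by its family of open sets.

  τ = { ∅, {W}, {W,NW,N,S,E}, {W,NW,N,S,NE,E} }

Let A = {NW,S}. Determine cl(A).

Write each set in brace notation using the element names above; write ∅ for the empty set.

{NW,N,S,NE,E}

closure: X∖int(X∖A) = X∖{W} = {NW,N,S,NE,E}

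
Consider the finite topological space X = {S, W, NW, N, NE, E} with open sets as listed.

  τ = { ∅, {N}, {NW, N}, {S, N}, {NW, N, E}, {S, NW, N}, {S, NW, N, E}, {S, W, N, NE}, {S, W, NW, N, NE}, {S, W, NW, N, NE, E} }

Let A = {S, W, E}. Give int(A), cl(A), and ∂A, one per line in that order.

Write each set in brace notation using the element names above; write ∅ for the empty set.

opens ⊆ A: ∅; union → int = ∅
complement {NW, N, NE}; its interior {NW, N}; cl(A) = X∖{NW, N} = {S, W, NE, E}
boundary = {S, W, NE, E} ∖ ∅ = {S, W, NE, E}

int(A) = ∅
cl(A)  = {S, W, NE, E}
∂A     = {S, W, NE, E}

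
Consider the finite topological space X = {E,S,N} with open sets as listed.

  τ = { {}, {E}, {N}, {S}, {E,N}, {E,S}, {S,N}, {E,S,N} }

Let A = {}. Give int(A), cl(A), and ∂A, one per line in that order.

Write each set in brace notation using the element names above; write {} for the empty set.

int(A) = {}
cl(A)  = {}
∂A     = {}

open subsets of A: {}; so int(A) = {}
closure: X∖int(X∖A) = X∖{E,S,N} = {}
∂A = {} minus {} = {}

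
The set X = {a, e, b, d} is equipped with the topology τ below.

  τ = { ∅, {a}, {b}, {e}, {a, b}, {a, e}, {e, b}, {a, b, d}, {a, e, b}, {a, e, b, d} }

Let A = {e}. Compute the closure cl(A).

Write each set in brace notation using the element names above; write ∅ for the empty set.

cl via duality: int({a, b, d}) = {a, b, d}, so X∖{a, b, d} = {e}

{e}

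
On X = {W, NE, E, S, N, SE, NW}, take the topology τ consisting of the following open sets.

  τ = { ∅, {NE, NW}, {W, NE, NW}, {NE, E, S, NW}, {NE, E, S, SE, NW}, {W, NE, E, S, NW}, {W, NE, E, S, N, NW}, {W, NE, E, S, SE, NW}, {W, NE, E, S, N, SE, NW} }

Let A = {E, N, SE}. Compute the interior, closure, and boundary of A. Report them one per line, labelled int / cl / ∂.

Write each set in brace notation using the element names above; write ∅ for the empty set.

int(A) = ∅
cl(A)  = {E, S, N, SE}
∂A     = {E, S, N, SE}

opens ⊆ A: ∅; union → int = ∅
complement {W, NE, S, NW}; its interior {W, NE, NW}; cl(A) = X∖{W, NE, NW} = {E, S, N, SE}
boundary = {E, S, N, SE} ∖ ∅ = {E, S, N, SE}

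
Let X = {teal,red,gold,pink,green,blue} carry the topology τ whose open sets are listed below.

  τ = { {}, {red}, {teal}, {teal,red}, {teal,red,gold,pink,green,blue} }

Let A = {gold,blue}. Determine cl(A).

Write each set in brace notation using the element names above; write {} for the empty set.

{gold,pink,green,blue}

complement {teal,red,pink,green}; its interior {teal,red}; cl(A) = X∖{teal,red} = {gold,pink,green,blue}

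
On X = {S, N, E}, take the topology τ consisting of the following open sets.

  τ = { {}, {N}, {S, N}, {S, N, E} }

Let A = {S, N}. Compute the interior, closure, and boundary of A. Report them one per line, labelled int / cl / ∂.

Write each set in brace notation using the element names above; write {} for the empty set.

int(A) = {S, N}
cl(A)  = {S, N, E}
∂A     = {E}

opens ⊆ A: {}, {N}, {S, N}; union → int = {S, N}
complement {E}; its interior {}; cl(A) = X∖{} = {S, N, E}
boundary = {S, N, E} ∖ {S, N} = {E}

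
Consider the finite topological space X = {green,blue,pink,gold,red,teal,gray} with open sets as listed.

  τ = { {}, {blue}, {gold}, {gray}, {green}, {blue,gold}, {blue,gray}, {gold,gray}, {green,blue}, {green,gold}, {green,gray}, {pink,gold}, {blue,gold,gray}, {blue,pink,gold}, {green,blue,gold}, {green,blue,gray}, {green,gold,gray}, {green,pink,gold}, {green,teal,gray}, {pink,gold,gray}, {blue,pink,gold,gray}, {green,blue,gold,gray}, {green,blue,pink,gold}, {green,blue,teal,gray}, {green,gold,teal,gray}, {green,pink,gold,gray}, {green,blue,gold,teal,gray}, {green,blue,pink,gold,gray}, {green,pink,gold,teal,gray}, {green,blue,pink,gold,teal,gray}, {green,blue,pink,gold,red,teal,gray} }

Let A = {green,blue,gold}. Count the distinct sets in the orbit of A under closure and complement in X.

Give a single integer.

X∖A={pink,red,teal,gray}, int(X∖A)={gray}, hence cl(A)={green,blue,pink,gold,red,teal}
Orbit (k=closure, c=complement):
  1. A     = {green,blue,gold}
  2. kA    = {green,blue,pink,gold,red,teal}
  3. cA    = {pink,red,teal,gray}
  4. ckA   = {gray}
  5. kckA  = {red,teal,gray}
  6. ckckA = {green,blue,pink,gold}
(closed under both — stop)

6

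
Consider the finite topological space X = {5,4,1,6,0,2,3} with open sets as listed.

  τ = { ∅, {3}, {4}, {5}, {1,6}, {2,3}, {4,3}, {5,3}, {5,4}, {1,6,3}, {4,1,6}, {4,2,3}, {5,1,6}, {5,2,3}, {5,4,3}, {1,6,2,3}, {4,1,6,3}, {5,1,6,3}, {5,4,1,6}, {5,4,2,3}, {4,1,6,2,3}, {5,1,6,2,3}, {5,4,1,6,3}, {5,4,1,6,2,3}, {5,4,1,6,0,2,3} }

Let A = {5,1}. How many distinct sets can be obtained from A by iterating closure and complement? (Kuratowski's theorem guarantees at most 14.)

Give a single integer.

10

complement {4,6,0,2,3}; its interior {4,2,3}; cl(A) = X∖{4,2,3} = {5,1,6,0}
With k = closure, c = complement:
  1. A     = {5,1}
  2. kA    = {5,1,6,0}
  3. cA    = {4,6,0,2,3}
  4. ckA   = {4,2,3}
  5. kcA   = {4,1,6,0,2,3}
  6. kckA  = {4,0,2,3}
  7. ckcA  = {5}
  8. ckckA = {5,1,6}
  9. kckcA = {5,0}
  10. ckckcA = {4,1,6,2,3}
k, c of each give nothing new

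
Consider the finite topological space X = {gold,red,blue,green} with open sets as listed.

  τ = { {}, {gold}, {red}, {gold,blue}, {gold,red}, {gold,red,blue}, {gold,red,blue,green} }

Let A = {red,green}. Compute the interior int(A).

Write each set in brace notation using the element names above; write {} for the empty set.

opens ⊆ A: {}, {red}; union → int = {red}

{red}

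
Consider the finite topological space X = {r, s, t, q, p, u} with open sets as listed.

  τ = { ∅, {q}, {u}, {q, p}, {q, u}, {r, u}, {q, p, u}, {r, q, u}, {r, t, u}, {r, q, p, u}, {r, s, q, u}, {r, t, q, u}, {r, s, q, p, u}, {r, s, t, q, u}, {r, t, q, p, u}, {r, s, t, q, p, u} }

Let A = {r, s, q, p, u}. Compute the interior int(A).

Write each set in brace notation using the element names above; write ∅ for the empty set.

{r, s, q, p, u}

interior: largest open inside A is {r, s, q, p, u} (from ∅, {q}, {u}, {r, u}, {q, p}, {q, u}, {q, p, u}, {r, q, u}, {r, s, q, u}, {r, q, p, u}, {r, s, q, p, u})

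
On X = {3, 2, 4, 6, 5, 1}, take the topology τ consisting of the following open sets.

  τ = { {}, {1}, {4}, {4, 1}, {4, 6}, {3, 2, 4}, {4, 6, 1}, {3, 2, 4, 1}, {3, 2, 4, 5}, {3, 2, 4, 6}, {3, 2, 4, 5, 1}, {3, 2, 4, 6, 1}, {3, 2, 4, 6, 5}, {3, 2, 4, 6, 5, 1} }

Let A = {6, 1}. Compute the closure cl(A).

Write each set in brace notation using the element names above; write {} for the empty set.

{6, 1}

cl via duality: int({3, 2, 4, 5}) = {3, 2, 4, 5}, so X∖{3, 2, 4, 5} = {6, 1}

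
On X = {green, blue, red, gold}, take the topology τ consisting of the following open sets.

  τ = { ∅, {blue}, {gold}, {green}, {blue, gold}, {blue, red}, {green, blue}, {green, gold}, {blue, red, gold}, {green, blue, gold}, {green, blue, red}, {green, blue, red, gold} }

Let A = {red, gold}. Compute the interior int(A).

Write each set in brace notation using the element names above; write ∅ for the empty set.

open subsets of A: ∅, {gold}; so int(A) = {gold}

{gold}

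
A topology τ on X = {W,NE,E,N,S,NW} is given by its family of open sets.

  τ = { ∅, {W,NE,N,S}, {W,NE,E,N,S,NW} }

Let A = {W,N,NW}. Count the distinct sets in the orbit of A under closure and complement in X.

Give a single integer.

4

closure: X∖int(X∖A) = X∖∅ = {W,NE,E,N,S,NW}
Let k=closure and c=complement:
  1. A     = {W,N,NW}
  2. kA    = {W,NE,E,N,S,NW}
  3. cA    = {NE,E,S}
  4. ckA   = ∅
— saturated at 4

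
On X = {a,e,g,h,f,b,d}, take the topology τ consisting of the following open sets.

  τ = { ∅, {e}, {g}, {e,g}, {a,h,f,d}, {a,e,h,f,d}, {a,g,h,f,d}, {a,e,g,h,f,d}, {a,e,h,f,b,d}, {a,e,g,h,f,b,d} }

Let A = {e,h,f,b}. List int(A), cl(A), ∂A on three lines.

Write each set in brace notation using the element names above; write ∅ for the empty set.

opens ⊆ A: ∅, {e}; union → int = {e}
complement {a,g,d}; its interior {g}; cl(A) = X∖{g} = {a,e,h,f,b,d}
boundary = {a,e,h,f,b,d} ∖ {e} = {a,h,f,b,d}

int(A) = {e}
cl(A)  = {a,e,h,f,b,d}
∂A     = {a,h,f,b,d}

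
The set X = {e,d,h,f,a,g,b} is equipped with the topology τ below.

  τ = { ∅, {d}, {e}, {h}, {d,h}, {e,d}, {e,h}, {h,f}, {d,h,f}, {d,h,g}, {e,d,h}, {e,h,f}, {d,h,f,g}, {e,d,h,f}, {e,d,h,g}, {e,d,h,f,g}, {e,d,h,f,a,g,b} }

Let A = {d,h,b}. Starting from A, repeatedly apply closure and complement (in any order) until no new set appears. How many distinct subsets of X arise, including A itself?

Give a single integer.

8

cl via duality: int({e,f,a,g}) = {e}, so X∖{e} = {d,h,f,a,g,b}
Write k for closure, c for complement:
  1. A     = {d,h,b}
  2. kA    = {d,h,f,a,g,b}
  3. cA    = {e,f,a,g}
  4. ckA   = {e}
  5. kcA   = {e,f,a,g,b}
  6. kckA  = {e,a,b}
  7. ckcA  = {d,h}
  8. ckckA = {d,h,f,g}
applying k or c yields no new set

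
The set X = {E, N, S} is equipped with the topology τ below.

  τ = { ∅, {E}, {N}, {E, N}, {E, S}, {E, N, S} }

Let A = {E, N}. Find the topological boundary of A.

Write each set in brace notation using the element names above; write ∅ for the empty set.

U open, U⊆A: ∅, {E}, {N}, {E, N}. int(A) = ⋃ = {E, N}
X∖A={S}, int(X∖A)=∅, hence cl(A)={E, N, S}
∂A: remove int from cl → {S}

{S}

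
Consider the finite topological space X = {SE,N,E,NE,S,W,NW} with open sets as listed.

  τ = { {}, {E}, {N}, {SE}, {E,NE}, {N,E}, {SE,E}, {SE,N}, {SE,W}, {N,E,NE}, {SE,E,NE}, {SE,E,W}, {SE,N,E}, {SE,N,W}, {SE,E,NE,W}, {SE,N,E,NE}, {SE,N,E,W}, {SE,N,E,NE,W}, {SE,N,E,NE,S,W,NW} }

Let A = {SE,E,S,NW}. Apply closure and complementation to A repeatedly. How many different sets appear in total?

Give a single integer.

closure: X∖int(X∖A) = X∖{N} = {SE,E,NE,S,W,NW}
Let k=closure and c=complement:
  1. A     = {SE,E,S,NW}
  2. kA    = {SE,E,NE,S,W,NW}
  3. cA    = {N,NE,W}
  4. ckA   = {N}
  5. kcA   = {N,NE,S,W,NW}
  6. kckA  = {N,S,NW}
  7. ckcA  = {SE,E}
  8. ckckA = {SE,E,NE,W}
— saturated at 8

8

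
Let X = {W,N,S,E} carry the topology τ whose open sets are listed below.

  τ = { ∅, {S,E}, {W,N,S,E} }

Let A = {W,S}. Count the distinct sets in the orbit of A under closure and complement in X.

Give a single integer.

4

closure: X∖int(X∖A) = X∖∅ = {W,N,S,E}
Let k=closure and c=complement:
  1. A     = {W,S}
  2. kA    = {W,N,S,E}
  3. cA    = {N,E}
  4. ckA   = ∅
— saturated at 4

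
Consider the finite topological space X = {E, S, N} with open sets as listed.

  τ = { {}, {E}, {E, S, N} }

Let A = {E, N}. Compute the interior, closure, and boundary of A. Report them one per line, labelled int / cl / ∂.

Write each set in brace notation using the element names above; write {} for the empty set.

interior: largest open inside A is {E} (from {}, {E})
cl via duality: int({S}) = {}, so X∖{} = {E, S, N}
cl∖int = {S, N}

int(A) = {E}
cl(A)  = {E, S, N}
∂A     = {S, N}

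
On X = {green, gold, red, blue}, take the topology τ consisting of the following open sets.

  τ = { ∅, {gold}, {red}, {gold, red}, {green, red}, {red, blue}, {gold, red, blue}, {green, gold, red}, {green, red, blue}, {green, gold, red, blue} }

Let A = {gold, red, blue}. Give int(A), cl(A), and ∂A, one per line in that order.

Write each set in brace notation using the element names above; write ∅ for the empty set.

int(A) = {gold, red, blue}
cl(A)  = {green, gold, red, blue}
∂A     = {green}

interior: largest open inside A is {gold, red, blue} (from ∅, {red}, {gold}, {gold, red}, {red, blue}, {gold, red, blue})
cl via duality: int({green}) = ∅, so X∖∅ = {green, gold, red, blue}
cl∖int = {green}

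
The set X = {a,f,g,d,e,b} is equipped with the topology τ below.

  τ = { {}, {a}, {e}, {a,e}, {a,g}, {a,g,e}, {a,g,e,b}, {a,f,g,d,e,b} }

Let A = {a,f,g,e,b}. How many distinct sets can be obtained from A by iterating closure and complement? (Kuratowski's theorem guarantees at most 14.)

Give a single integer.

6

X∖A={d}, int(X∖A)={}, hence cl(A)={a,f,g,d,e,b}
Orbit (k=closure, c=complement):
  1. A     = {a,f,g,e,b}
  2. kA    = {a,f,g,d,e,b}
  3. cA    = {d}
  4. ckA   = {}
  5. kcA   = {f,d}
  6. ckcA  = {a,g,e,b}
(closed under both — stop)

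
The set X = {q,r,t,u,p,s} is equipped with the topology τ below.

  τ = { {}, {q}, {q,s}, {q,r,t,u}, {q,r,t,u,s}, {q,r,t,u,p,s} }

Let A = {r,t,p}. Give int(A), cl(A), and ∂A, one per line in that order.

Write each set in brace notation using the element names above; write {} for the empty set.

U open, U⊆A: {}. int(A) = ⋃ = {}
X∖A={q,u,s}, int(X∖A)={q,s}, hence cl(A)={r,t,u,p}
∂A: remove int from cl → {r,t,u,p}

int(A) = {}
cl(A)  = {r,t,u,p}
∂A     = {r,t,u,p}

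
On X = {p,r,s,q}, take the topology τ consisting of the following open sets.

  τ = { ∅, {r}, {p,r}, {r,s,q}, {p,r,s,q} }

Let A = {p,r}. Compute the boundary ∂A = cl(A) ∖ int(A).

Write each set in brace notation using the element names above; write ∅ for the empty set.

{s,q}

opens ⊆ A: ∅, {r}, {p,r}; union → int = {p,r}
complement {s,q}; its interior ∅; cl(A) = X∖∅ = {p,r,s,q}
boundary = {p,r,s,q} ∖ {p,r} = {s,q}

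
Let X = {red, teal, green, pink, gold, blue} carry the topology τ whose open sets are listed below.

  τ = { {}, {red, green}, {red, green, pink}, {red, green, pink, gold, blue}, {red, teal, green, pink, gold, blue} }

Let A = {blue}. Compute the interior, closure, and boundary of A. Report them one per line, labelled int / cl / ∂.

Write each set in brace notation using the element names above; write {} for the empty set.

int(A) = {}
cl(A)  = {teal, gold, blue}
∂A     = {teal, gold, blue}

interior: largest open inside A is {} (from {})
cl via duality: int({red, teal, green, pink, gold}) = {red, green, pink}, so X∖{red, green, pink} = {teal, gold, blue}
cl∖int = {teal, gold, blue}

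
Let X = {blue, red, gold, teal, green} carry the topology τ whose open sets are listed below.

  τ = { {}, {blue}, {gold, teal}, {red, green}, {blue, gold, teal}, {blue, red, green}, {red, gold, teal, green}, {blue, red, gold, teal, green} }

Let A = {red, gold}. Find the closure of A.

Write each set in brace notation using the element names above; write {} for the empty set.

{red, gold, teal, green}

X∖A={blue, teal, green}, int(X∖A)={blue}, hence cl(A)={red, gold, teal, green}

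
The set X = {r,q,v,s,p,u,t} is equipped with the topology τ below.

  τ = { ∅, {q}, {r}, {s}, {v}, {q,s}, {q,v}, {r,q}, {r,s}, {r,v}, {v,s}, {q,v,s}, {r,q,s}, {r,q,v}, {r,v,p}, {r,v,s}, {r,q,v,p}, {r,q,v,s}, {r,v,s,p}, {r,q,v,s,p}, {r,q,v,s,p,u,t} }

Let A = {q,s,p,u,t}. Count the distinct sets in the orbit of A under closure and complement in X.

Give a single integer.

X∖A={r,v}, int(X∖A)={r,v}, hence cl(A)={q,s,p,u,t}
Orbit (k=closure, c=complement):
  1. A     = {q,s,p,u,t}
  2. cA    = {r,v}
  3. kcA   = {r,v,p,u,t}
  4. ckcA  = {q,s}
  5. kckcA = {q,s,u,t}
  6. ckckcA = {r,v,p}
(closed under both — stop)

6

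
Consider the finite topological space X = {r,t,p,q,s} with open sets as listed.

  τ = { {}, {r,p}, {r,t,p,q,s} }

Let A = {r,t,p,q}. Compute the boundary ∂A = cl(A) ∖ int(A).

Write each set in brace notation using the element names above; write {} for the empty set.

open subsets of A: {}, {r,p}; so int(A) = {r,p}
closure: X∖int(X∖A) = X∖{} = {r,t,p,q,s}
∂A = {r,t,p,q,s} minus {r,p} = {t,q,s}

{t,q,s}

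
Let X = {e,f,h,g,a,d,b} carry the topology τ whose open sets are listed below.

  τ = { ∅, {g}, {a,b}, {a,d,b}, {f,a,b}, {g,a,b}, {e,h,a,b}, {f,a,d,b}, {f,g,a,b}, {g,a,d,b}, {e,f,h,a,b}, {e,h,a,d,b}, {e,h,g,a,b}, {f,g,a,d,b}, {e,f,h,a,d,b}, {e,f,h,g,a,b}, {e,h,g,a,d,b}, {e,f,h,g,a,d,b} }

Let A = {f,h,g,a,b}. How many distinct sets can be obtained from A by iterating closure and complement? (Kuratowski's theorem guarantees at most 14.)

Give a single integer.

closure: X∖int(X∖A) = X∖∅ = {e,f,h,g,a,d,b}
Let k=closure and c=complement:
  1. A     = {f,h,g,a,b}
  2. kA    = {e,f,h,g,a,d,b}
  3. cA    = {e,d}
  4. ckA   = ∅
  5. kcA   = {e,h,d}
  6. ckcA  = {f,g,a,b}
— saturated at 6

6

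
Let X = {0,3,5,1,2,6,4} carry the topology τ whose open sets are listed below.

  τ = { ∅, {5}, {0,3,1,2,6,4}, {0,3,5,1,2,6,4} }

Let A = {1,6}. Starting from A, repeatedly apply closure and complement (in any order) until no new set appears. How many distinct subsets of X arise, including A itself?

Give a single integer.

6

closure: X∖int(X∖A) = X∖{5} = {0,3,1,2,6,4}
Let k=closure and c=complement:
  1. A     = {1,6}
  2. kA    = {0,3,1,2,6,4}
  3. cA    = {0,3,5,2,4}
  4. ckA   = {5}
  5. kcA   = {0,3,5,1,2,6,4}
  6. ckcA  = ∅
— saturated at 6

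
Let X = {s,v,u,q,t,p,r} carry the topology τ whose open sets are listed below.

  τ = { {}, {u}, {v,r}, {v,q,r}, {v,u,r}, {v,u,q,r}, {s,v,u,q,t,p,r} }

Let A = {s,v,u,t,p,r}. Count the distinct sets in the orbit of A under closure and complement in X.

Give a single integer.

6

complement {q}; its interior {}; cl(A) = X∖{} = {s,v,u,q,t,p,r}
With k = closure, c = complement:
  1. A     = {s,v,u,t,p,r}
  2. kA    = {s,v,u,q,t,p,r}
  3. cA    = {q}
  4. ckA   = {}
  5. kcA   = {s,q,t,p}
  6. ckcA  = {v,u,r}
k, c of each give nothing new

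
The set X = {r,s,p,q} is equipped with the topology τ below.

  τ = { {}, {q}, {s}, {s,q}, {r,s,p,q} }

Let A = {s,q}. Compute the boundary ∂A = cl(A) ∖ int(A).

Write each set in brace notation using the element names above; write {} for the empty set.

interior: largest open inside A is {s,q} (from {}, {q}, {s}, {s,q})
cl via duality: int({r,p}) = {}, so X∖{} = {r,s,p,q}
cl∖int = {r,p}

{r,p}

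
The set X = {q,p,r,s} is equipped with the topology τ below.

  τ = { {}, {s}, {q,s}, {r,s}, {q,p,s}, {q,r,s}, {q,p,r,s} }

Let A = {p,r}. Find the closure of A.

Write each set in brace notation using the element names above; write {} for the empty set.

X∖A={q,s}, int(X∖A)={q,s}, hence cl(A)={p,r}

{p,r}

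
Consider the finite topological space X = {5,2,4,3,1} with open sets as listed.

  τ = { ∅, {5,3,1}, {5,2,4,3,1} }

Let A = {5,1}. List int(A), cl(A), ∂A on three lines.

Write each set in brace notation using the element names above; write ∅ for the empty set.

opens ⊆ A: ∅; union → int = ∅
complement {2,4,3}; its interior ∅; cl(A) = X∖∅ = {5,2,4,3,1}
boundary = {5,2,4,3,1} ∖ ∅ = {5,2,4,3,1}

int(A) = ∅
cl(A)  = {5,2,4,3,1}
∂A     = {5,2,4,3,1}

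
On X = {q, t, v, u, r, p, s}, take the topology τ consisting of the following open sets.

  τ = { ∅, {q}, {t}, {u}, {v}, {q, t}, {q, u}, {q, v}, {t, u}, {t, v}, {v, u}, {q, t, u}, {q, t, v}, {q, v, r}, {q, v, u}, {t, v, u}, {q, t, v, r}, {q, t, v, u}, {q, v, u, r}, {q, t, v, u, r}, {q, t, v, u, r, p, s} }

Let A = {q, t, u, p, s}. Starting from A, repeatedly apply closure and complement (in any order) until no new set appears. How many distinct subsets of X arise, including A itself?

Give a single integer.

cl via duality: int({v, r}) = {v}, so X∖{v} = {q, t, u, r, p, s}
Write k for closure, c for complement:
  1. A     = {q, t, u, p, s}
  2. kA    = {q, t, u, r, p, s}
  3. cA    = {v, r}
  4. ckA   = {v}
  5. kcA   = {v, r, p, s}
  6. ckcA  = {q, t, u}
applying k or c yields no new set

6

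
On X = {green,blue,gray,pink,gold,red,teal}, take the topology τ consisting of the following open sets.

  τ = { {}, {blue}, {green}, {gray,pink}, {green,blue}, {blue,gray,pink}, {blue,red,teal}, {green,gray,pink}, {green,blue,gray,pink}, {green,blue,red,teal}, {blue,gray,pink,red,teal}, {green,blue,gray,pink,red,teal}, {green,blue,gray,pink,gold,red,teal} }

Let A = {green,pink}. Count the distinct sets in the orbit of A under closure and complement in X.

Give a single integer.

10

complement {blue,gray,gold,red,teal}; its interior {blue,red,teal}; cl(A) = X∖{blue,red,teal} = {green,gray,pink,gold}
With k = closure, c = complement:
  1. A     = {green,pink}
  2. kA    = {green,gray,pink,gold}
  3. cA    = {blue,gray,gold,red,teal}
  4. ckA   = {blue,red,teal}
  5. kcA   = {blue,gray,pink,gold,red,teal}
  6. kckA  = {blue,gold,red,teal}
  7. ckcA  = {green}
  8. ckckA = {green,gray,pink}
  9. kckcA = {green,gold}
  10. ckckcA = {blue,gray,pink,red,teal}
k, c of each give nothing new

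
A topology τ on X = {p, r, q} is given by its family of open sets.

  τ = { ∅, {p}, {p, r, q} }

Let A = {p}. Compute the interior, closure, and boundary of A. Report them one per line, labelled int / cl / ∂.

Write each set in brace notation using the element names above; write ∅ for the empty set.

opens ⊆ A: ∅, {p}; union → int = {p}
complement {r, q}; its interior ∅; cl(A) = X∖∅ = {p, r, q}
boundary = {p, r, q} ∖ {p} = {r, q}

int(A) = {p}
cl(A)  = {p, r, q}
∂A     = {r, q}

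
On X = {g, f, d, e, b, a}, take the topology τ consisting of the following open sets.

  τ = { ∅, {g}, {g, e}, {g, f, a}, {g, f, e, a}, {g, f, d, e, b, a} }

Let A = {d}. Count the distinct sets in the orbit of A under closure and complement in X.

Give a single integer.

complement {g, f, e, b, a}; its interior {g, f, e, a}; cl(A) = X∖{g, f, e, a} = {d, b}
With k = closure, c = complement:
  1. A     = {d}
  2. kA    = {d, b}
  3. cA    = {g, f, e, b, a}
  4. ckA   = {g, f, e, a}
  5. kcA   = {g, f, d, e, b, a}
  6. ckcA  = ∅
k, c of each give nothing new

6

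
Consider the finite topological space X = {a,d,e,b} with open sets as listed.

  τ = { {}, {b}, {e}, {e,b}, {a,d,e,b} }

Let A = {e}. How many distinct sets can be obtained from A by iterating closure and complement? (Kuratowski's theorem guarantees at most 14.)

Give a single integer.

4

closure: X∖int(X∖A) = X∖{b} = {a,d,e}
Let k=closure and c=complement:
  1. A     = {e}
  2. kA    = {a,d,e}
  3. cA    = {a,d,b}
  4. ckA   = {b}
— saturated at 4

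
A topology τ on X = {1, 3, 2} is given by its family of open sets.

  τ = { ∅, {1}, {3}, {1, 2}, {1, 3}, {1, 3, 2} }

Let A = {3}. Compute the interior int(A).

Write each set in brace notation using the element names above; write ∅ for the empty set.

U open, U⊆A: ∅, {3}. int(A) = ⋃ = {3}

{3}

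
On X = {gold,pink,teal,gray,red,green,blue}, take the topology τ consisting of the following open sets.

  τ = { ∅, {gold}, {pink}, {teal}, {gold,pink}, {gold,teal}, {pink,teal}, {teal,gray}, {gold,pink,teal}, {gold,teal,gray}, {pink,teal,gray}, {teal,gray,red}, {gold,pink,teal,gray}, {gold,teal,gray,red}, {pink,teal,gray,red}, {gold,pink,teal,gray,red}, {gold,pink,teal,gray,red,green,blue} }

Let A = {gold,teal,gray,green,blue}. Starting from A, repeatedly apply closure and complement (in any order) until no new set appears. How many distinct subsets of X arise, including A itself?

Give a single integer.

8

complement {pink,red}; its interior {pink}; cl(A) = X∖{pink} = {gold,teal,gray,red,green,blue}
With k = closure, c = complement:
  1. A     = {gold,teal,gray,green,blue}
  2. kA    = {gold,teal,gray,red,green,blue}
  3. cA    = {pink,red}
  4. ckA   = {pink}
  5. kcA   = {pink,red,green,blue}
  6. kckA  = {pink,green,blue}
  7. ckcA  = {gold,teal,gray}
  8. ckckA = {gold,teal,gray,red}
k, c of each give nothing new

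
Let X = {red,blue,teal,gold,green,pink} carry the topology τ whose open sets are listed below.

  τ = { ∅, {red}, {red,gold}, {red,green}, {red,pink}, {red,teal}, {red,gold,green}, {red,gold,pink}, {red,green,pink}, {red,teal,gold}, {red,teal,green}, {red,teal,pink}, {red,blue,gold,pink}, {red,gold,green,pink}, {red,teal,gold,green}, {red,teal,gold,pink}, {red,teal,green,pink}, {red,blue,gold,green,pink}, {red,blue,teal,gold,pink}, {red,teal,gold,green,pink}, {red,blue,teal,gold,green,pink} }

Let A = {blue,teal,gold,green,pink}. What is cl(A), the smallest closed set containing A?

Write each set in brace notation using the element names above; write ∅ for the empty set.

{blue,teal,gold,green,pink}

X∖A={red}, int(X∖A)={red}, hence cl(A)={blue,teal,gold,green,pink}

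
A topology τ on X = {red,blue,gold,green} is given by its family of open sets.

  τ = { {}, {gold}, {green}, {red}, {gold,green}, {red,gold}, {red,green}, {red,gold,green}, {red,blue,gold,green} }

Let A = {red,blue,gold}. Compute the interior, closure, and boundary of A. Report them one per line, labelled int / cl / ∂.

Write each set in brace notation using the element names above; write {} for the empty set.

opens ⊆ A: {}, {red}, {gold}, {red,gold}; union → int = {red,gold}
complement {green}; its interior {green}; cl(A) = X∖{green} = {red,blue,gold}
boundary = {red,blue,gold} ∖ {red,gold} = {blue}

int(A) = {red,gold}
cl(A)  = {red,blue,gold}
∂A     = {blue}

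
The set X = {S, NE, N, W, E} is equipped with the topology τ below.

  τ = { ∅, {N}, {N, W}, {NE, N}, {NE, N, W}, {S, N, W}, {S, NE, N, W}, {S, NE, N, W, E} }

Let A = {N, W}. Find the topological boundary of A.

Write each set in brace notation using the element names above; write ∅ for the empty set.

open subsets of A: ∅, {N}, {N, W}; so int(A) = {N, W}
closure: X∖int(X∖A) = X∖∅ = {S, NE, N, W, E}
∂A = {S, NE, N, W, E} minus {N, W} = {S, NE, E}

{S, NE, E}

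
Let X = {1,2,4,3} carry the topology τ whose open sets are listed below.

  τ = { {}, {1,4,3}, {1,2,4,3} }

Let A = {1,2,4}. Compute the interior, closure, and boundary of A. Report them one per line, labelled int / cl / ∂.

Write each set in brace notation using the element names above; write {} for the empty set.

int(A) = {}
cl(A)  = {1,2,4,3}
∂A     = {1,2,4,3}

opens ⊆ A: {}; union → int = {}
complement {3}; its interior {}; cl(A) = X∖{} = {1,2,4,3}
boundary = {1,2,4,3} ∖ {} = {1,2,4,3}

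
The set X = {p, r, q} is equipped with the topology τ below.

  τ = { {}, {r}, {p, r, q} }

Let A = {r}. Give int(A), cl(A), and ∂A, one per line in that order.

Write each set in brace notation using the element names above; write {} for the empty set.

int(A) = {r}
cl(A)  = {p, r, q}
∂A     = {p, q}

U open, U⊆A: {}, {r}. int(A) = ⋃ = {r}
X∖A={p, q}, int(X∖A)={}, hence cl(A)={p, r, q}
∂A: remove int from cl → {p, q}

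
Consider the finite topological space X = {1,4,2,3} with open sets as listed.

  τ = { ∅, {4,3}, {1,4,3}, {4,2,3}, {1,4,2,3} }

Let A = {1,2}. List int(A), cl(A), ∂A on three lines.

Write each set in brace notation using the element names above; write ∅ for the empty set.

int(A) = ∅
cl(A)  = {1,2}
∂A     = {1,2}

U open, U⊆A: ∅. int(A) = ⋃ = ∅
X∖A={4,3}, int(X∖A)={4,3}, hence cl(A)={1,2}
∂A: remove int from cl → {1,2}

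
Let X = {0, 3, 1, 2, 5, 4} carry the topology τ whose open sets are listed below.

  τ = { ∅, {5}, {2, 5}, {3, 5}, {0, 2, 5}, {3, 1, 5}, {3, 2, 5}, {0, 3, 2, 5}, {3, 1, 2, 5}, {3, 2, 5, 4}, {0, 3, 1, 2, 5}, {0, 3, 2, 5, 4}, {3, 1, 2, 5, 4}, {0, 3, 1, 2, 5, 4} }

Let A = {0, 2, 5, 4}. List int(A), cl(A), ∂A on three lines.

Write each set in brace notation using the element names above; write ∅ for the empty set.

U open, U⊆A: ∅, {5}, {2, 5}, {0, 2, 5}. int(A) = ⋃ = {0, 2, 5}
X∖A={3, 1}, int(X∖A)=∅, hence cl(A)={0, 3, 1, 2, 5, 4}
∂A: remove int from cl → {3, 1, 4}

int(A) = {0, 2, 5}
cl(A)  = {0, 3, 1, 2, 5, 4}
∂A     = {3, 1, 4}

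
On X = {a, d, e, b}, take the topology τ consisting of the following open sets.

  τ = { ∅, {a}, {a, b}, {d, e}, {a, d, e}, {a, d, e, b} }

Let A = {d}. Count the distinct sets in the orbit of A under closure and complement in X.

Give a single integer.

6

closure: X∖int(X∖A) = X∖{a, b} = {d, e}
Let k=closure and c=complement:
  1. A     = {d}
  2. kA    = {d, e}
  3. cA    = {a, e, b}
  4. ckA   = {a, b}
  5. kcA   = {a, d, e, b}
  6. ckcA  = ∅
— saturated at 6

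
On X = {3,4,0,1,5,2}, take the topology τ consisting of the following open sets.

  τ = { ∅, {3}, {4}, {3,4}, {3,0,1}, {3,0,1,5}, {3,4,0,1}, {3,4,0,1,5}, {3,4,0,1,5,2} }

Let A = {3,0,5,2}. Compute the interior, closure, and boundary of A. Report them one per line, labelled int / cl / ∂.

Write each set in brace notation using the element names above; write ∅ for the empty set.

opens ⊆ A: ∅, {3}; union → int = {3}
complement {4,1}; its interior {4}; cl(A) = X∖{4} = {3,0,1,5,2}
boundary = {3,0,1,5,2} ∖ {3} = {0,1,5,2}

int(A) = {3}
cl(A)  = {3,0,1,5,2}
∂A     = {0,1,5,2}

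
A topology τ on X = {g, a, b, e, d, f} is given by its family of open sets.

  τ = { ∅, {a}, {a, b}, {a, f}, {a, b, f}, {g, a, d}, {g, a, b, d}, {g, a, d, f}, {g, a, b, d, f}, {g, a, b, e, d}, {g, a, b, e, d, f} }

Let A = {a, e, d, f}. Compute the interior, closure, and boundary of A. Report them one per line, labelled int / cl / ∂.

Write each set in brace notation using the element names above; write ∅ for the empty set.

U open, U⊆A: ∅, {a}, {a, f}. int(A) = ⋃ = {a, f}
X∖A={g, b}, int(X∖A)=∅, hence cl(A)={g, a, b, e, d, f}
∂A: remove int from cl → {g, b, e, d}

int(A) = {a, f}
cl(A)  = {g, a, b, e, d, f}
∂A     = {g, b, e, d}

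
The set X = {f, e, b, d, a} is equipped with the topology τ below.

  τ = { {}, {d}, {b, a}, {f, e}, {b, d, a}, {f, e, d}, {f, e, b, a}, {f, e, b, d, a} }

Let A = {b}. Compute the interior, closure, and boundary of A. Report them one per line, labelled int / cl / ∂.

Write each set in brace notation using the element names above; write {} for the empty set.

int(A) = {}
cl(A)  = {b, a}
∂A     = {b, a}

open subsets of A: {}; so int(A) = {}
closure: X∖int(X∖A) = X∖{f, e, d} = {b, a}
∂A = {b, a} minus {} = {b, a}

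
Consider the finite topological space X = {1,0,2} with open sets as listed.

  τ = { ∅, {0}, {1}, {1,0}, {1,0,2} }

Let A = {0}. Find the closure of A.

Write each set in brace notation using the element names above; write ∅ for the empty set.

closure: X∖int(X∖A) = X∖{1} = {0,2}

{0,2}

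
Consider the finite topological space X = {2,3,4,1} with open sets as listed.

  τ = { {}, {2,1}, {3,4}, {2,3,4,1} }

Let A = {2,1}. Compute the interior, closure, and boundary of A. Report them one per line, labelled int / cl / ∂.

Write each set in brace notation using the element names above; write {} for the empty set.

int(A) = {2,1}
cl(A)  = {2,1}
∂A     = {}

interior: largest open inside A is {2,1} (from {}, {2,1})
cl via duality: int({3,4}) = {3,4}, so X∖{3,4} = {2,1}
cl∖int = {}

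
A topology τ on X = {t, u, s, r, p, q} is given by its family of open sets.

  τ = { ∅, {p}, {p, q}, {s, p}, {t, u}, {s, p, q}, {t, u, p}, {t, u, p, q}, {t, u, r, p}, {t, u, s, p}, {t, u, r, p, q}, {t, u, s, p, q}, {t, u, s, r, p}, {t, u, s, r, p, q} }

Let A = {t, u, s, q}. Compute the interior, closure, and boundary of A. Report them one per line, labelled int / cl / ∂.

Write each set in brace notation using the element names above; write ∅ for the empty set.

int(A) = {t, u}
cl(A)  = {t, u, s, r, q}
∂A     = {s, r, q}

interior: largest open inside A is {t, u} (from ∅, {t, u})
cl via duality: int({r, p}) = {p}, so X∖{p} = {t, u, s, r, q}
cl∖int = {s, r, q}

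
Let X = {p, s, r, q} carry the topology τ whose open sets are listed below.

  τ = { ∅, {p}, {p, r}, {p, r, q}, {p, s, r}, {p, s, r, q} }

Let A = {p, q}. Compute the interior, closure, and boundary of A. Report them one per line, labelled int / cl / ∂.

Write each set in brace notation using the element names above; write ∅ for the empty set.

open subsets of A: ∅, {p}; so int(A) = {p}
closure: X∖int(X∖A) = X∖∅ = {p, s, r, q}
∂A = {p, s, r, q} minus {p} = {s, r, q}

int(A) = {p}
cl(A)  = {p, s, r, q}
∂A     = {s, r, q}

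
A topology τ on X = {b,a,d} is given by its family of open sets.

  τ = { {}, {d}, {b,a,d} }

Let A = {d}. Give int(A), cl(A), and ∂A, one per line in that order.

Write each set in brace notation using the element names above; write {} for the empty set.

interior: largest open inside A is {d} (from {}, {d})
cl via duality: int({b,a}) = {}, so X∖{} = {b,a,d}
cl∖int = {b,a}

int(A) = {d}
cl(A)  = {b,a,d}
∂A     = {b,a}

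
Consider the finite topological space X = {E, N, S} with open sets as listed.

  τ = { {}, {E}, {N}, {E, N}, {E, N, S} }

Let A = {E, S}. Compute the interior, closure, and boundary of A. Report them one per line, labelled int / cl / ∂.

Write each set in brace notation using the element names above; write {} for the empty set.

interior: largest open inside A is {E} (from {}, {E})
cl via duality: int({N}) = {N}, so X∖{N} = {E, S}
cl∖int = {S}

int(A) = {E}
cl(A)  = {E, S}
∂A     = {S}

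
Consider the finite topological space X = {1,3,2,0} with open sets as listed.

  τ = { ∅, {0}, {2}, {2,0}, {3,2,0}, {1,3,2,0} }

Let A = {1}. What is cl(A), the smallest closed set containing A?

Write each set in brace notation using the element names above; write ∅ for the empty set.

{1}

complement {3,2,0}; its interior {3,2,0}; cl(A) = X∖{3,2,0} = {1}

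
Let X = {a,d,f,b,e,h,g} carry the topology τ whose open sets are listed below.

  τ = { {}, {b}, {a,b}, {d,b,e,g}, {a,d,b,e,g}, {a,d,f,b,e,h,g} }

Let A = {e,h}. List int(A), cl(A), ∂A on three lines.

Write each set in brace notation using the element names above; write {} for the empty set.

open subsets of A: {}; so int(A) = {}
closure: X∖int(X∖A) = X∖{a,b} = {d,f,e,h,g}
∂A = {d,f,e,h,g} minus {} = {d,f,e,h,g}

int(A) = {}
cl(A)  = {d,f,e,h,g}
∂A     = {d,f,e,h,g}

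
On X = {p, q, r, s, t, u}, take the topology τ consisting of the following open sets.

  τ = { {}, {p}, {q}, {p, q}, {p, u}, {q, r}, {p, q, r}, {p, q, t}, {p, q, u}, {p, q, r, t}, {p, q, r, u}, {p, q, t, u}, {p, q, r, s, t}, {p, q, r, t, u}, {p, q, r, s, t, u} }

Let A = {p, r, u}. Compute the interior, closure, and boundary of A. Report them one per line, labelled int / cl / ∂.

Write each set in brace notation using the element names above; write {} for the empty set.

int(A) = {p, u}
cl(A)  = {p, r, s, t, u}
∂A     = {r, s, t}

opens ⊆ A: {}, {p}, {p, u}; union → int = {p, u}
complement {q, s, t}; its interior {q}; cl(A) = X∖{q} = {p, r, s, t, u}
boundary = {p, r, s, t, u} ∖ {p, u} = {r, s, t}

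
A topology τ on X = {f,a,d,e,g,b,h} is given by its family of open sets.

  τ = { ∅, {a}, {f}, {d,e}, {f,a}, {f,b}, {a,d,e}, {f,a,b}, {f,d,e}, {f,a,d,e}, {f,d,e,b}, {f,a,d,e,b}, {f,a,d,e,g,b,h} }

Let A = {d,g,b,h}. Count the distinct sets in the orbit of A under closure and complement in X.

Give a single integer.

10

closure: X∖int(X∖A) = X∖{f,a} = {d,e,g,b,h}
Let k=closure and c=complement:
  1. A     = {d,g,b,h}
  2. kA    = {d,e,g,b,h}
  3. cA    = {f,a,e}
  4. ckA   = {f,a}
  5. kcA   = {f,a,d,e,g,b,h}
  6. kckA  = {f,a,g,b,h}
  7. ckcA  = ∅
  8. ckckA = {d,e}
  9. kckckA = {d,e,g,h}
  10. ckckckA = {f,a,b}
— saturated at 10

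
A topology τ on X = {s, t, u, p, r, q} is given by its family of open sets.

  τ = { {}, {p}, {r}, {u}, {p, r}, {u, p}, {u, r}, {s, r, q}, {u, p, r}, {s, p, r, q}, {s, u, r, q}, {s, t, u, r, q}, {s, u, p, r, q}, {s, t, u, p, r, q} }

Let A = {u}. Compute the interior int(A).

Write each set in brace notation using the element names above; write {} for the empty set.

U open, U⊆A: {}, {u}. int(A) = ⋃ = {u}

{u}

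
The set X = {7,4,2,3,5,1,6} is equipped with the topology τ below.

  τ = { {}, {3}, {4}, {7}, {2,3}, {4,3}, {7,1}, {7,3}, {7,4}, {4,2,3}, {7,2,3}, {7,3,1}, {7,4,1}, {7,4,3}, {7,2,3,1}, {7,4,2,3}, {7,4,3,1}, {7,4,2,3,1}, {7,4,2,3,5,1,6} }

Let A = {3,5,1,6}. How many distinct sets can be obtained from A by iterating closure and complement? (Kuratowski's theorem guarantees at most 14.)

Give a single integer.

complement {7,4,2}; its interior {7,4}; cl(A) = X∖{7,4} = {2,3,5,1,6}
With k = closure, c = complement:
  1. A     = {3,5,1,6}
  2. kA    = {2,3,5,1,6}
  3. cA    = {7,4,2}
  4. ckA   = {7,4}
  5. kcA   = {7,4,2,5,1,6}
  6. kckA  = {7,4,5,1,6}
  7. ckcA  = {3}
  8. ckckA = {2,3}
  9. kckcA = {2,3,5,6}
  10. ckckcA = {7,4,1}
k, c of each give nothing new

10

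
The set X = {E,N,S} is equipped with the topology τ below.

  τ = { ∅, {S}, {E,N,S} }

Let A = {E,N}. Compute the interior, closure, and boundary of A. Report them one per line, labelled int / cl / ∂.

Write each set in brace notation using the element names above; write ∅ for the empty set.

U open, U⊆A: ∅. int(A) = ⋃ = ∅
X∖A={S}, int(X∖A)={S}, hence cl(A)={E,N}
∂A: remove int from cl → {E,N}

int(A) = ∅
cl(A)  = {E,N}
∂A     = {E,N}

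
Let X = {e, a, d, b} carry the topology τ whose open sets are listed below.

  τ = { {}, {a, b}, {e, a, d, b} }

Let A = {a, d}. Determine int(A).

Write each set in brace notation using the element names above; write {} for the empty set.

{}

U open, U⊆A: {}. int(A) = ⋃ = {}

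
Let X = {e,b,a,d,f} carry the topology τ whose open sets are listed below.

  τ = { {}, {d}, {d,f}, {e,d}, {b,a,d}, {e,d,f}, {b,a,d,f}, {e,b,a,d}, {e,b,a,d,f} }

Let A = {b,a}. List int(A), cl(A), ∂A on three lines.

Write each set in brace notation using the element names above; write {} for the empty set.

int(A) = {}
cl(A)  = {b,a}
∂A     = {b,a}

open subsets of A: {}; so int(A) = {}
closure: X∖int(X∖A) = X∖{e,d,f} = {b,a}
∂A = {b,a} minus {} = {b,a}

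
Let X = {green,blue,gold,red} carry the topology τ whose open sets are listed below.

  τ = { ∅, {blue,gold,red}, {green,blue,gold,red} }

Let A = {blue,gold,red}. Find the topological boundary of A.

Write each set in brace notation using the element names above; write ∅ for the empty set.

{green}

opens ⊆ A: ∅, {blue,gold,red}; union → int = {blue,gold,red}
complement {green}; its interior ∅; cl(A) = X∖∅ = {green,blue,gold,red}
boundary = {green,blue,gold,red} ∖ {blue,gold,red} = {green}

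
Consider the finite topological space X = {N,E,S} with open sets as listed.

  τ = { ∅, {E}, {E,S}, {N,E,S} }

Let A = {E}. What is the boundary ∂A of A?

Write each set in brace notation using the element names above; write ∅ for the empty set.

U open, U⊆A: ∅, {E}. int(A) = ⋃ = {E}
X∖A={N,S}, int(X∖A)=∅, hence cl(A)={N,E,S}
∂A: remove int from cl → {N,S}

{N,S}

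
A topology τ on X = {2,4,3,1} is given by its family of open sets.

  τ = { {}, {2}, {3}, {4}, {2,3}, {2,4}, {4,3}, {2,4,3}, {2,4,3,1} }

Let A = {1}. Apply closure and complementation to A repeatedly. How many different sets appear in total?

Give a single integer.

4

cl via duality: int({2,4,3}) = {2,4,3}, so X∖{2,4,3} = {1}
Write k for closure, c for complement:
  1. A     = {1}
  2. cA    = {2,4,3}
  3. kcA   = {2,4,3,1}
  4. ckcA  = {}
applying k or c yields no new set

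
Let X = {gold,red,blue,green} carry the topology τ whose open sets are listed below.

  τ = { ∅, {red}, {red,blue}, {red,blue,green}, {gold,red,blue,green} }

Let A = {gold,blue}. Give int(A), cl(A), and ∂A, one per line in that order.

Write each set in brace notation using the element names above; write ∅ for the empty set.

open subsets of A: ∅; so int(A) = ∅
closure: X∖int(X∖A) = X∖{red} = {gold,blue,green}
∂A = {gold,blue,green} minus ∅ = {gold,blue,green}

int(A) = ∅
cl(A)  = {gold,blue,green}
∂A     = {gold,blue,green}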